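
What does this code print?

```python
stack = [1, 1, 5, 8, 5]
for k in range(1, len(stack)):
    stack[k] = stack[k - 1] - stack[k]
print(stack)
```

k=1: stack[1] = 1-1 = 0 → [1, 0, 5, 8, 5]
k=2: stack[2] = 0-5 = -5 → [1, 0, -5, 8, 5]
k=3: stack[3] = (-5)-8 = -13 → [1, 0, -5, -13, 5]
k=4: stack[4] = (-13)-5 = -18 → [1, 0, -5, -13, -18]

[1, 0, -5, -13, -18]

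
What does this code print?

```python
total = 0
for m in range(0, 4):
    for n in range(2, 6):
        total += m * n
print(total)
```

m=0,n=2: total = 0+0 = 0
m=0,n=3: total = 0+0 = 0
m=0,n=4: total = 0+0 = 0
m=0,n=5: total = 0+0 = 0
m=1,n=2: total = 0+2 = 2
m=1,n=3: total = 2+3 = 5
m=1,n=4: total = 5+4 = 9
m=1,n=5: total = 9+5 = 14
m=2,n=2: total = 14+4 = 18
m=2,n=3: total = 18+6 = 24
m=2,n=4: total = 24+8 = 32
m=2,n=5: total = 32+10 = 42
m=3,n=2: total = 42+6 = 48
m=3,n=3: total = 48+9 = 57
m=3,n=4: total = 57+12 = 69
m=3,n=5: total = 69+15 = 84

84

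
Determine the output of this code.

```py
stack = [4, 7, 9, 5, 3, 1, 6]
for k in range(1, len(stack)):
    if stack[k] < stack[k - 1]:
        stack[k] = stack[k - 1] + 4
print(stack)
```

k=1: 7>=4, unchanged → [4, 7, 9, 5, 3, 1, 6]
k=2: 9>=7, unchanged → [4, 7, 9, 5, 3, 1, 6]
k=3: 5<9, stack[3] = 9+4 = 13 → [4, 7, 9, 13, 3, 1, 6]
k=4: 3<13, stack[4] = 13+4 = 17 → [4, 7, 9, 13, 17, 1, 6]
k=5: 1<17, stack[5] = 17+4 = 21 → [4, 7, 9, 13, 17, 21, 6]
k=6: 6<21, stack[6] = 21+4 = 25 → [4, 7, 9, 13, 17, 21, 25]

[4, 7, 9, 13, 17, 21, 25]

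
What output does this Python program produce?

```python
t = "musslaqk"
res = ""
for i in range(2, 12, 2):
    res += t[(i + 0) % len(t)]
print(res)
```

i=2: add t[2]='s' → 's'
i=4: add t[4]='l' → 'sl'
i=6: add t[6]='q' → 'slq'
i=8: add t[0]='m' → 'slqm'
i=10: add t[2]='s' → 'slqms'

slqms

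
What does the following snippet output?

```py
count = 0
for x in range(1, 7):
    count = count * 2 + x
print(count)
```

x=1: count = 0*2+1 = 1
x=2: count = 1*2+2 = 4
x=3: count = 4*2+3 = 11
x=4: count = 11*2+4 = 26
x=5: count = 26*2+5 = 57
x=6: count = 57*2+6 = 120

120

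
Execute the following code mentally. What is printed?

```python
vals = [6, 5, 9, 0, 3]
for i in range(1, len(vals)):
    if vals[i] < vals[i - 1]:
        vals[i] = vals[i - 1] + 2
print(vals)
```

[6, 8, 9, 11, 13]

i=1: 5<6, vals[1] = 6+2 = 8 → [6, 8, 9, 0, 3]
i=2: 9>=8, unchanged → [6, 8, 9, 0, 3]
i=3: 0<9, vals[3] = 9+2 = 11 → [6, 8, 9, 11, 3]
i=4: 3<11, vals[4] = 11+2 = 13 → [6, 8, 9, 11, 13]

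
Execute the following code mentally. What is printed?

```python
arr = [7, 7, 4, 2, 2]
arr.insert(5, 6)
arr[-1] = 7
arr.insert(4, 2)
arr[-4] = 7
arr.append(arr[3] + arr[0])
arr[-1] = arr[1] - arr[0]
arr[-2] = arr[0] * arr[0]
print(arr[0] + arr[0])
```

14

insert 6 at 5 → [7, 7, 4, 2, 2, 6]
arr[-1] = 7 → [7, 7, 4, 2, 2, 7]
insert 2 at 4 → [7, 7, 4, 2, 2, 2, 7]
arr[-4] = 7 → [7, 7, 4, 7, 2, 2, 7]
append arr[3]+arr[0] = 7+7 = 14 → [7, 7, 4, 7, 2, 2, 7, 14]
arr[-1] = arr[1]-arr[0] = 7-7 = 0 → [7, 7, 4, 7, 2, 2, 7, 0]
arr[-2] = arr[0]*arr[0] = 7*7 = 49 → [7, 7, 4, 7, 2, 2, 49, 0]
arr[0]+arr[0] = 7+7 = 14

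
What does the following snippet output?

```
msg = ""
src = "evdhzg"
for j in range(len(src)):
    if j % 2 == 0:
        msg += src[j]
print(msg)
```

edz

j=0: add 'e' → 'e'
j=1: skip
j=2: add 'd' → 'ed'
j=3: skip
j=4: add 'z' → 'edz'
j=5: skip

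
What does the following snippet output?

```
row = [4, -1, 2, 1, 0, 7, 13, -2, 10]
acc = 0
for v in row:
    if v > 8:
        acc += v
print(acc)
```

v=4: not >8
v=-1: not >8
v=2: not >8
v=1: not >8
v=0: not >8
v=7: not >8
v=13: >8, acc = 0+13 = 13
v=-2: not >8
v=10: >8, acc = 13+10 = 23

23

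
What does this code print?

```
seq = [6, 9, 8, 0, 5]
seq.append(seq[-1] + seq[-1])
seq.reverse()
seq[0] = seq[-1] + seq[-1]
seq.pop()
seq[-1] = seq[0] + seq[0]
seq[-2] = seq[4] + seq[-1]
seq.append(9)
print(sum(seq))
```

append seq[-1]+seq[-1] = 5+5 = 10 → [6, 9, 8, 0, 5, 10]
reverse → [10, 5, 0, 8, 9, 6]
seq[0] = seq[-1]+seq[-1] = 6+6 = 12 → [12, 5, 0, 8, 9, 6]
pop() removes 6 → [12, 5, 0, 8, 9]
seq[-1] = seq[0]+seq[0] = 12+12 = 24 → [12, 5, 0, 8, 24]
seq[-2] = seq[4]+seq[-1] = 24+24 = 48 → [12, 5, 0, 48, 24]
append 9 → [12, 5, 0, 48, 24, 9]
sum = 98

98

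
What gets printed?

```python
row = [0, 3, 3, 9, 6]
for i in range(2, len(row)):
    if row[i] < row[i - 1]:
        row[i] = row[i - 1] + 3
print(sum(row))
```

i=2: 3>=3, unchanged → [0, 3, 3, 9, 6]
i=3: 9>=3, unchanged → [0, 3, 3, 9, 6]
i=4: 6<9, row[4] = 9+3 = 12 → [0, 3, 3, 9, 12]
sum = 27

27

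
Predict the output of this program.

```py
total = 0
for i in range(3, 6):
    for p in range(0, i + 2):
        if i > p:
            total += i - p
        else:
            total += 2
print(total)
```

i=3,p=0: 3>0, total = 0+3 = 3
i=3,p=1: 3>1, total = 3+2 = 5
i=3,p=2: 3>2, total = 5+1 = 6
i=3,p=3: not 3>3, total = 6+2 = 8
i=3,p=4: not 3>4, total = 8+2 = 10
i=4,p=0: 4>0, total = 10+4 = 14
i=4,p=1: 4>1, total = 14+3 = 17
i=4,p=2: 4>2, total = 17+2 = 19
i=4,p=3: 4>3, total = 19+1 = 20
i=4,p=4: not 4>4, total = 20+2 = 22
i=4,p=5: not 4>5, total = 22+2 = 24
i=5,p=0: 5>0, total = 24+5 = 29
i=5,p=1: 5>1, total = 29+4 = 33
i=5,p=2: 5>2, total = 33+3 = 36
i=5,p=3: 5>3, total = 36+2 = 38
i=5,p=4: 5>4, total = 38+1 = 39
i=5,p=5: not 5>5, total = 39+2 = 41
i=5,p=6: not 5>6, total = 41+2 = 43

43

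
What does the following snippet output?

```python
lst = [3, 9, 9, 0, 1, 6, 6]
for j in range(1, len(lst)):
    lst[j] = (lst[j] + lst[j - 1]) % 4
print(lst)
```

[3, 0, 1, 1, 2, 0, 2]

j=1: lst[1] = (9+3)%4 = 0 → [3, 0, 9, 0, 1, 6, 6]
j=2: lst[2] = (9+0)%4 = 1 → [3, 0, 1, 0, 1, 6, 6]
j=3: lst[3] = (0+1)%4 = 1 → [3, 0, 1, 1, 1, 6, 6]
j=4: lst[4] = (1+1)%4 = 2 → [3, 0, 1, 1, 2, 6, 6]
j=5: lst[5] = (6+2)%4 = 0 → [3, 0, 1, 1, 2, 0, 6]
j=6: lst[6] = (6+0)%4 = 2 → [3, 0, 1, 1, 2, 0, 2]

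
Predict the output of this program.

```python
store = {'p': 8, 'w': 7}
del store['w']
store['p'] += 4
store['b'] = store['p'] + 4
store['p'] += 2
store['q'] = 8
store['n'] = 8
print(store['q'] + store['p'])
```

22

del 'w' → {'p': 8}
store['p'] = 8+4 = 12 → {'p': 12}
store['b'] = store['p']+4 = 16 → {'p': 12, 'b': 16}
store['p'] = 12+2 = 14 → {'p': 14, 'b': 16}
store['q'] = 8 → {'p': 14, 'b': 16, 'q': 8}
store['n'] = 8 → {'p': 14, 'b': 16, 'q': 8, 'n': 8}
store['q']+store['p'] = 8+14 = 22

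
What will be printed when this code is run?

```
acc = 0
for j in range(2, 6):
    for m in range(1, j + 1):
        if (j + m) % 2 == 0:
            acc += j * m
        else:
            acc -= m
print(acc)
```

j=2,m=1: odd sum, acc = 0-1 = -1
j=2,m=2: even sum, acc = (-1)+4 = 3
j=3,m=1: even sum, acc = 3+3 = 6
j=3,m=2: odd sum, acc = 6-2 = 4
j=3,m=3: even sum, acc = 4+9 = 13
j=4,m=1: odd sum, acc = 13-1 = 12
j=4,m=2: even sum, acc = 12+8 = 20
j=4,m=3: odd sum, acc = 20-3 = 17
j=4,m=4: even sum, acc = 17+16 = 33
j=5,m=1: even sum, acc = 33+5 = 38
j=5,m=2: odd sum, acc = 38-2 = 36
j=5,m=3: even sum, acc = 36+15 = 51
j=5,m=4: odd sum, acc = 51-4 = 47
j=5,m=5: even sum, acc = 47+25 = 72

72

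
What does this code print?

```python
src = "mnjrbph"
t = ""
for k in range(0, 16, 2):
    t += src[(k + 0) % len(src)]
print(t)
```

k=0: add src[0]='m' → 'm'
k=2: add src[2]='j' → 'mj'
k=4: add src[4]='b' → 'mjb'
k=6: add src[6]='h' → 'mjbh'
k=8: add src[1]='n' → 'mjbhn'
k=10: add src[3]='r' → 'mjbhnr'
k=12: add src[5]='p' → 'mjbhnrp'
k=14: add src[0]='m' → 'mjbhnrpm'

mjbhnrpm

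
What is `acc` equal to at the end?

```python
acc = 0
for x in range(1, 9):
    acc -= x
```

x=1: acc = 0-1 = -1
x=2: acc = (-1)-2 = -3
x=3: acc = (-3)-3 = -6
x=4: acc = (-6)-4 = -10
x=5: acc = (-10)-5 = -15
x=6: acc = (-15)-6 = -21
x=7: acc = (-21)-7 = -28
x=8: acc = (-28)-8 = -36

-36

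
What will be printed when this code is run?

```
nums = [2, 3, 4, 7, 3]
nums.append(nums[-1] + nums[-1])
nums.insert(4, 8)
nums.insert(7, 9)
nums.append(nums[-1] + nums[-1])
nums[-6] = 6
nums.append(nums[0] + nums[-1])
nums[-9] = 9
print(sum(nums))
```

85

append nums[-1]+nums[-1] = 3+3 = 6 → [2, 3, 4, 7, 3, 6]
insert 8 at 4 → [2, 3, 4, 7, 8, 3, 6]
insert 9 at 7 → [2, 3, 4, 7, 8, 3, 6, 9]
append nums[-1]+nums[-1] = 9+9 = 18 → [2, 3, 4, 7, 8, 3, 6, 9, 18]
nums[-6] = 6 → [2, 3, 4, 6, 8, 3, 6, 9, 18]
append nums[0]+nums[-1] = 2+18 = 20 → [2, 3, 4, 6, 8, 3, 6, 9, 18, 20]
nums[-9] = 9 → [2, 9, 4, 6, 8, 3, 6, 9, 18, 20]
sum = 85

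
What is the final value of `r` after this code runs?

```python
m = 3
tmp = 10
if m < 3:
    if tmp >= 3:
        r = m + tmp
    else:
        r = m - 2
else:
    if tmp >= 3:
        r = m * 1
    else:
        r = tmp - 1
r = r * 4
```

m=3, tmp=10
m < 3 is False; tmp >= 3 is True
→ r = m * 1 = 3
r = 3*4 = 12

12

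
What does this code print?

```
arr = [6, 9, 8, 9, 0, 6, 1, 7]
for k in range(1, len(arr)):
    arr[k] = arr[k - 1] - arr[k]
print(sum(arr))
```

-135

k=1: arr[1] = 6-9 = -3 → [6, -3, 8, 9, 0, 6, 1, 7]
k=2: arr[2] = (-3)-8 = -11 → [6, -3, -11, 9, 0, 6, 1, 7]
k=3: arr[3] = (-11)-9 = -20 → [6, -3, -11, -20, 0, 6, 1, 7]
k=4: arr[4] = (-20)-0 = -20 → [6, -3, -11, -20, -20, 6, 1, 7]
k=5: arr[5] = (-20)-6 = -26 → [6, -3, -11, -20, -20, -26, 1, 7]
k=6: arr[6] = (-26)-1 = -27 → [6, -3, -11, -20, -20, -26, -27, 7]
k=7: arr[7] = (-27)-7 = -34 → [6, -3, -11, -20, -20, -26, -27, -34]
sum = -135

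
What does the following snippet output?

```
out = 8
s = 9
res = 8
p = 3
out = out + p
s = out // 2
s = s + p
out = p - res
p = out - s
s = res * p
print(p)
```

-13

out = 8+3 = 11
s = 11//2 = 5
s = 5+3 = 8
out = 3-8 = -5
p = (-5)-8 = -13
s = 8*(-13) = -104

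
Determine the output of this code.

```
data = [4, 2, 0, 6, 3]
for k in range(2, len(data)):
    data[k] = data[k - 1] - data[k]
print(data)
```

[4, 2, 2, -4, -7]

k=2: data[2] = 2-0 = 2 → [4, 2, 2, 6, 3]
k=3: data[3] = 2-6 = -4 → [4, 2, 2, -4, 3]
k=4: data[4] = (-4)-3 = -7 → [4, 2, 2, -4, -7]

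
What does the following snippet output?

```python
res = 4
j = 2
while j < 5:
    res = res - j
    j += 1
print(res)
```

j=2: res = 4-2 = 2
j=3: res = 2-3 = -1
j=4: res = (-1)-4 = -5

-5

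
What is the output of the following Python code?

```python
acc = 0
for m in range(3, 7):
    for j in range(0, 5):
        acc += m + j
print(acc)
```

130

m=3,j=0: acc = 0+3 = 3
m=3,j=1: acc = 3+4 = 7
m=3,j=2: acc = 7+5 = 12
m=3,j=3: acc = 12+6 = 18
m=3,j=4: acc = 18+7 = 25
m=4,j=0: acc = 25+4 = 29
m=4,j=1: acc = 29+5 = 34
m=4,j=2: acc = 34+6 = 40
m=4,j=3: acc = 40+7 = 47
m=4,j=4: acc = 47+8 = 55
m=5,j=0: acc = 55+5 = 60
m=5,j=1: acc = 60+6 = 66
m=5,j=2: acc = 66+7 = 73
m=5,j=3: acc = 73+8 = 81
m=5,j=4: acc = 81+9 = 90
m=6,j=0: acc = 90+6 = 96
m=6,j=1: acc = 96+7 = 103
m=6,j=2: acc = 103+8 = 111
m=6,j=3: acc = 111+9 = 120
m=6,j=4: acc = 120+10 = 130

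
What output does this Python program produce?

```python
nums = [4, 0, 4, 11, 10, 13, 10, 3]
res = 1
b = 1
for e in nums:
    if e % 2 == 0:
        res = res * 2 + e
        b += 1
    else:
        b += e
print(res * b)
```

e=4: even, res = 1*2+4 = 6; b=2
e=0: even, res = 6*2+0 = 12; b=3
e=4: even, res = 12*2+4 = 28; b=4
e=11: not even; b=15
e=10: even, res = 28*2+10 = 66; b=16
e=13: not even; b=29
e=10: even, res = 66*2+10 = 142; b=30
e=3: not even; b=33
res*b = 142*33 = 4686

4686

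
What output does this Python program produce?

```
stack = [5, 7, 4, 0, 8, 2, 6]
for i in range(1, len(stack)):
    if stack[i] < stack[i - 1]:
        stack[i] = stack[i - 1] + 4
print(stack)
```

[5, 7, 11, 15, 19, 23, 27]

i=1: 7>=5, unchanged → [5, 7, 4, 0, 8, 2, 6]
i=2: 4<7, stack[2] = 7+4 = 11 → [5, 7, 11, 0, 8, 2, 6]
i=3: 0<11, stack[3] = 11+4 = 15 → [5, 7, 11, 15, 8, 2, 6]
i=4: 8<15, stack[4] = 15+4 = 19 → [5, 7, 11, 15, 19, 2, 6]
i=5: 2<19, stack[5] = 19+4 = 23 → [5, 7, 11, 15, 19, 23, 6]
i=6: 6<23, stack[6] = 23+4 = 27 → [5, 7, 11, 15, 19, 23, 27]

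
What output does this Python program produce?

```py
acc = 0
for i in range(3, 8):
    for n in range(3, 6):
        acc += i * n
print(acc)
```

300

i=3,n=3: acc = 0+9 = 9
i=3,n=4: acc = 9+12 = 21
i=3,n=5: acc = 21+15 = 36
i=4,n=3: acc = 36+12 = 48
i=4,n=4: acc = 48+16 = 64
i=4,n=5: acc = 64+20 = 84
i=5,n=3: acc = 84+15 = 99
i=5,n=4: acc = 99+20 = 119
i=5,n=5: acc = 119+25 = 144
i=6,n=3: acc = 144+18 = 162
i=6,n=4: acc = 162+24 = 186
i=6,n=5: acc = 186+30 = 216
i=7,n=3: acc = 216+21 = 237
i=7,n=4: acc = 237+28 = 265
i=7,n=5: acc = 265+35 = 300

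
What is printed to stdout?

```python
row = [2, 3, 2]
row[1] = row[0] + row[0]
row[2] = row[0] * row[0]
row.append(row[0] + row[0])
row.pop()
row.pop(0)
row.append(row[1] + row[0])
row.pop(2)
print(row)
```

[4, 4]

row[1] = row[0]+row[0] = 2+2 = 4 → [2, 4, 2]
row[2] = row[0]*row[0] = 2*2 = 4 → [2, 4, 4]
append row[0]+row[0] = 2+2 = 4 → [2, 4, 4, 4]
pop() removes 4 → [2, 4, 4]
pop(0) removes 2 → [4, 4]
append row[1]+row[0] = 4+4 = 8 → [4, 4, 8]
pop(2) removes 8 → [4, 4]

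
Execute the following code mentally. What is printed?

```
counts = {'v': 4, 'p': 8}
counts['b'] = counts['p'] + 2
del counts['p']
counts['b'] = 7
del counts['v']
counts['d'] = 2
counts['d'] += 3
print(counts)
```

{'b': 7, 'd': 5}

counts['b'] = counts['p']+2 = 10 → {'v': 4, 'p': 8, 'b': 10}
del 'p' → {'v': 4, 'b': 10}
counts['b'] = 7 → {'v': 4, 'b': 7}
del 'v' → {'b': 7}
counts['d'] = 2 → {'b': 7, 'd': 2}
counts['d'] = 2+3 = 5 → {'b': 7, 'd': 5}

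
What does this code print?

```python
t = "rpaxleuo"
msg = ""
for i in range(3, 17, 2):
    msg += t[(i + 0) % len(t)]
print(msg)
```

i=3: add t[3]='x' → 'x'
i=5: add t[5]='e' → 'xe'
i=7: add t[7]='o' → 'xeo'
i=9: add t[1]='p' → 'xeop'
i=11: add t[3]='x' → 'xeopx'
i=13: add t[5]='e' → 'xeopxe'
i=15: add t[7]='o' → 'xeopxeo'

xeopxeo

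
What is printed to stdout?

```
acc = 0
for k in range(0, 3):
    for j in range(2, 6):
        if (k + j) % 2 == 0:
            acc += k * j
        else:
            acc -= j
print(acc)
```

k=0,j=2: even sum, acc = 0+0 = 0
k=0,j=3: odd sum, acc = 0-3 = -3
k=0,j=4: even sum, acc = (-3)+0 = -3
k=0,j=5: odd sum, acc = (-3)-5 = -8
k=1,j=2: odd sum, acc = (-8)-2 = -10
k=1,j=3: even sum, acc = (-10)+3 = -7
k=1,j=4: odd sum, acc = (-7)-4 = -11
k=1,j=5: even sum, acc = (-11)+5 = -6
k=2,j=2: even sum, acc = (-6)+4 = -2
k=2,j=3: odd sum, acc = (-2)-3 = -5
k=2,j=4: even sum, acc = (-5)+8 = 3
k=2,j=5: odd sum, acc = 3-5 = -2

-2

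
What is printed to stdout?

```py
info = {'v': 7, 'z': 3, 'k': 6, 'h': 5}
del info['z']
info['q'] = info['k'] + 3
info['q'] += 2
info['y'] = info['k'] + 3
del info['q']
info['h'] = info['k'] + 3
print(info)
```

del 'z' → {'v': 7, 'k': 6, 'h': 5}
info['q'] = info['k']+3 = 9 → {'v': 7, 'k': 6, 'h': 5, 'q': 9}
info['q'] = 9+2 = 11 → {'v': 7, 'k': 6, 'h': 5, 'q': 11}
info['y'] = info['k']+3 = 9 → {'v': 7, 'k': 6, 'h': 5, 'q': 11, 'y': 9}
del 'q' → {'v': 7, 'k': 6, 'h': 5, 'y': 9}
info['h'] = info['k']+3 = 9 → {'v': 7, 'k': 6, 'h': 9, 'y': 9}

{'v': 7, 'k': 6, 'h': 9, 'y': 9}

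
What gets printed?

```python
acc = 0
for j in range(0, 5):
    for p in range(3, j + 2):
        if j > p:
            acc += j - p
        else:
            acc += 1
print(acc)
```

j=2,p=3: not 2>3, acc = 0+1 = 1
j=3,p=3: not 3>3, acc = 1+1 = 2
j=3,p=4: not 3>4, acc = 2+1 = 3
j=4,p=3: 4>3, acc = 3+1 = 4
j=4,p=4: not 4>4, acc = 4+1 = 5
j=4,p=5: not 4>5, acc = 5+1 = 6

6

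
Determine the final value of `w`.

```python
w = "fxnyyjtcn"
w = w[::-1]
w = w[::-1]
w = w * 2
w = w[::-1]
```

reverse → 'nctjyynxf'
reverse → 'fxnyyjtcn'
repeat ×2 → 'fxnyyjtcnfxnyyjtcn'
reverse → 'nctjyynxfnctjyynxf'

'nctjyynxfnctjyynxf'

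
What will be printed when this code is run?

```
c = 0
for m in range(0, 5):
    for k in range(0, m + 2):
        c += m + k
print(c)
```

85

m=0,k=0: c = 0+0 = 0
m=0,k=1: c = 0+1 = 1
m=1,k=0: c = 1+1 = 2
m=1,k=1: c = 2+2 = 4
m=1,k=2: c = 4+3 = 7
m=2,k=0: c = 7+2 = 9
m=2,k=1: c = 9+3 = 12
m=2,k=2: c = 12+4 = 16
m=2,k=3: c = 16+5 = 21
m=3,k=0: c = 21+3 = 24
m=3,k=1: c = 24+4 = 28
m=3,k=2: c = 28+5 = 33
m=3,k=3: c = 33+6 = 39
m=3,k=4: c = 39+7 = 46
m=4,k=0: c = 46+4 = 50
m=4,k=1: c = 50+5 = 55
m=4,k=2: c = 55+6 = 61
m=4,k=3: c = 61+7 = 68
m=4,k=4: c = 68+8 = 76
m=4,k=5: c = 76+9 = 85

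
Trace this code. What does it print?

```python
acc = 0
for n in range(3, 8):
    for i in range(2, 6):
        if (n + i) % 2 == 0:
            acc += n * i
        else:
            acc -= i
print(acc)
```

n=3,i=2: odd sum, acc = 0-2 = -2
n=3,i=3: even sum, acc = (-2)+9 = 7
n=3,i=4: odd sum, acc = 7-4 = 3
n=3,i=5: even sum, acc = 3+15 = 18
n=4,i=2: even sum, acc = 18+8 = 26
n=4,i=3: odd sum, acc = 26-3 = 23
n=4,i=4: even sum, acc = 23+16 = 39
n=4,i=5: odd sum, acc = 39-5 = 34
n=5,i=2: odd sum, acc = 34-2 = 32
n=5,i=3: even sum, acc = 32+15 = 47
n=5,i=4: odd sum, acc = 47-4 = 43
n=5,i=5: even sum, acc = 43+25 = 68
n=6,i=2: even sum, acc = 68+12 = 80
n=6,i=3: odd sum, acc = 80-3 = 77
n=6,i=4: even sum, acc = 77+24 = 101
n=6,i=5: odd sum, acc = 101-5 = 96
n=7,i=2: odd sum, acc = 96-2 = 94
n=7,i=3: even sum, acc = 94+21 = 115
n=7,i=4: odd sum, acc = 115-4 = 111
n=7,i=5: even sum, acc = 111+35 = 146

146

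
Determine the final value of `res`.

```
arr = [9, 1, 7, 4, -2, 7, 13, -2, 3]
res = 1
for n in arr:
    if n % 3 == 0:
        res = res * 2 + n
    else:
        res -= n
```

n=9: %3==0, res = 1*2+9 = 11
n=1: not %3==0, res = 11-1 = 10
n=7: not %3==0, res = 10-7 = 3
n=4: not %3==0, res = 3-4 = -1
n=-2: not %3==0, res = (-1)-(-2) = 1
n=7: not %3==0, res = 1-7 = -6
n=13: not %3==0, res = (-6)-13 = -19
n=-2: not %3==0, res = (-19)-(-2) = -17
n=3: %3==0, res = (-17)*2+3 = -31

-31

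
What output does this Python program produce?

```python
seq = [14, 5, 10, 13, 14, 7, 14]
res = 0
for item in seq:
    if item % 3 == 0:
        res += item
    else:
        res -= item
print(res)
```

-77

item=14: not %3==0, res = 0-14 = -14
item=5: not %3==0, res = (-14)-5 = -19
item=10: not %3==0, res = (-19)-10 = -29
item=13: not %3==0, res = (-29)-13 = -42
item=14: not %3==0, res = (-42)-14 = -56
item=7: not %3==0, res = (-56)-7 = -63
item=14: not %3==0, res = (-63)-14 = -77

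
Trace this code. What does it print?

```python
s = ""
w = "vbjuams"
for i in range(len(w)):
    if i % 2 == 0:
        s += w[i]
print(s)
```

i=0: add 'v' → 'v'
i=1: skip
i=2: add 'j' → 'vj'
i=3: skip
i=4: add 'a' → 'vja'
i=5: skip
i=6: add 's' → 'vjas'

vjas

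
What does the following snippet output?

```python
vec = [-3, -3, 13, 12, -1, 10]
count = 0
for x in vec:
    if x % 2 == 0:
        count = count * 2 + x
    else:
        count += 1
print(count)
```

x=-3: not even, count = 0+1 = 1
x=-3: not even, count = 1+1 = 2
x=13: not even, count = 2+1 = 3
x=12: even, count = 3*2+12 = 18
x=-1: not even, count = 18+1 = 19
x=10: even, count = 19*2+10 = 48

48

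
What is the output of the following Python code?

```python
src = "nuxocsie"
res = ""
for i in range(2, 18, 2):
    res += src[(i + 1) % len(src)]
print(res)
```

i=2: add src[3]='o' → 'o'
i=4: add src[5]='s' → 'os'
i=6: add src[7]='e' → 'ose'
i=8: add src[1]='u' → 'oseu'
i=10: add src[3]='o' → 'oseuo'
i=12: add src[5]='s' → 'oseuos'
i=14: add src[7]='e' → 'oseuose'
i=16: add src[1]='u' → 'oseuoseu'

oseuoseu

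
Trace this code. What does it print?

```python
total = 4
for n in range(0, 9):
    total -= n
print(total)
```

-32

n=0: total = 4-0 = 4
n=1: total = 4-1 = 3
n=2: total = 3-2 = 1
n=3: total = 1-3 = -2
n=4: total = (-2)-4 = -6
n=5: total = (-6)-5 = -11
n=6: total = (-11)-6 = -17
n=7: total = (-17)-7 = -24
n=8: total = (-24)-8 = -32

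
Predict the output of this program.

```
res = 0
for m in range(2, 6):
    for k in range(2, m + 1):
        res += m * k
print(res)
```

m=2,k=2: res = 0+4 = 4
m=3,k=2: res = 4+6 = 10
m=3,k=3: res = 10+9 = 19
m=4,k=2: res = 19+8 = 27
m=4,k=3: res = 27+12 = 39
m=4,k=4: res = 39+16 = 55
m=5,k=2: res = 55+10 = 65
m=5,k=3: res = 65+15 = 80
m=5,k=4: res = 80+20 = 100
m=5,k=5: res = 100+25 = 125

125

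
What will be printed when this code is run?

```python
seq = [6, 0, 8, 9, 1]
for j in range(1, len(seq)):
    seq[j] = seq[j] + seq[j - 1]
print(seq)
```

[6, 6, 14, 23, 24]

j=1: seq[1] = 0+6 = 6 → [6, 6, 8, 9, 1]
j=2: seq[2] = 8+6 = 14 → [6, 6, 14, 9, 1]
j=3: seq[3] = 9+14 = 23 → [6, 6, 14, 23, 1]
j=4: seq[4] = 1+23 = 24 → [6, 6, 14, 23, 24]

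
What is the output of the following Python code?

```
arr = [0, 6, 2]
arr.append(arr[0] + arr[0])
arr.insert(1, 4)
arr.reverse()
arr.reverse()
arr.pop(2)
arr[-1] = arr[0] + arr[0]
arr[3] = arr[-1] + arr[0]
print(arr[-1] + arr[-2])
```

2

append arr[0]+arr[0] = 0+0 = 0 → [0, 6, 2, 0]
insert 4 at 1 → [0, 4, 6, 2, 0]
reverse → [0, 2, 6, 4, 0]
reverse → [0, 4, 6, 2, 0]
pop(2) removes 6 → [0, 4, 2, 0]
arr[-1] = arr[0]+arr[0] = 0+0 = 0 → [0, 4, 2, 0]
arr[3] = arr[-1]+arr[0] = 0+0 = 0 → [0, 4, 2, 0]
arr[-1]+arr[-2] = 0+2 = 2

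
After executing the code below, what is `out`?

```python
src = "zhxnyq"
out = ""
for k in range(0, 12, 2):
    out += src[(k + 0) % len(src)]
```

k=0: add src[0]='z' → 'z'
k=2: add src[2]='x' → 'zx'
k=4: add src[4]='y' → 'zxy'
k=6: add src[0]='z' → 'zxyz'
k=8: add src[2]='x' → 'zxyzx'
k=10: add src[4]='y' → 'zxyzxy'

'zxyzxy'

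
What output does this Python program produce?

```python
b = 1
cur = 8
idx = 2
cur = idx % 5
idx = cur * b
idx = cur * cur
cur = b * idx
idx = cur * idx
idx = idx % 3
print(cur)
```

cur = 2%5 = 2
idx = 2*1 = 2
idx = 2*2 = 4
cur = 1*4 = 4
idx = 4*4 = 16
idx = 16%3 = 1

4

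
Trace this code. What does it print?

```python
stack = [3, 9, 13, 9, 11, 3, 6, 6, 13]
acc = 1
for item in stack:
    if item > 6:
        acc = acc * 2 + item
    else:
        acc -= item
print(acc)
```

item=3: not >6, acc = 1-3 = -2
item=9: >6, acc = (-2)*2+9 = 5
item=13: >6, acc = 5*2+13 = 23
item=9: >6, acc = 23*2+9 = 55
item=11: >6, acc = 55*2+11 = 121
item=3: not >6, acc = 121-3 = 118
item=6: not >6, acc = 118-6 = 112
item=6: not >6, acc = 112-6 = 106
item=13: >6, acc = 106*2+13 = 225

225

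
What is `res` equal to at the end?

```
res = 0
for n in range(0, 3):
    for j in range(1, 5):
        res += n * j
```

30

n=0,j=1: res = 0+0 = 0
n=0,j=2: res = 0+0 = 0
n=0,j=3: res = 0+0 = 0
n=0,j=4: res = 0+0 = 0
n=1,j=1: res = 0+1 = 1
n=1,j=2: res = 1+2 = 3
n=1,j=3: res = 3+3 = 6
n=1,j=4: res = 6+4 = 10
n=2,j=1: res = 10+2 = 12
n=2,j=2: res = 12+4 = 16
n=2,j=3: res = 16+6 = 22
n=2,j=4: res = 22+8 = 30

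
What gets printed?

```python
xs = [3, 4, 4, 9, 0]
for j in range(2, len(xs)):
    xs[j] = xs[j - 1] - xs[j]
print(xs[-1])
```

-9

j=2: xs[2] = 4-4 = 0 → [3, 4, 0, 9, 0]
j=3: xs[3] = 0-9 = -9 → [3, 4, 0, -9, 0]
j=4: xs[4] = (-9)-0 = -9 → [3, 4, 0, -9, -9]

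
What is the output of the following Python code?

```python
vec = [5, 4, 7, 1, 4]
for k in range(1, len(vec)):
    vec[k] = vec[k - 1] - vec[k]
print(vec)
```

[5, 1, -6, -7, -11]

k=1: vec[1] = 5-4 = 1 → [5, 1, 7, 1, 4]
k=2: vec[2] = 1-7 = -6 → [5, 1, -6, 1, 4]
k=3: vec[3] = (-6)-1 = -7 → [5, 1, -6, -7, 4]
k=4: vec[4] = (-7)-4 = -11 → [5, 1, -6, -7, -11]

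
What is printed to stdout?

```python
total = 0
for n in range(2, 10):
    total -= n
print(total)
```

n=2: total = 0-2 = -2
n=3: total = (-2)-3 = -5
n=4: total = (-5)-4 = -9
n=5: total = (-9)-5 = -14
n=6: total = (-14)-6 = -20
n=7: total = (-20)-7 = -27
n=8: total = (-27)-8 = -35
n=9: total = (-35)-9 = -44

-44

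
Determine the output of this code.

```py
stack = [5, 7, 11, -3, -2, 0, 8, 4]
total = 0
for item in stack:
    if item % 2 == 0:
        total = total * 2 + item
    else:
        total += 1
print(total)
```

item=5: not even, total = 0+1 = 1
item=7: not even, total = 1+1 = 2
item=11: not even, total = 2+1 = 3
item=-3: not even, total = 3+1 = 4
item=-2: even, total = 4*2+(-2) = 6
item=0: even, total = 6*2+0 = 12
item=8: even, total = 12*2+8 = 32
item=4: even, total = 32*2+4 = 68

68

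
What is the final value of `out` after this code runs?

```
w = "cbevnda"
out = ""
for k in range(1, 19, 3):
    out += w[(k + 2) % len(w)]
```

'vaedbn'

k=1: add w[3]='v' → 'v'
k=4: add w[6]='a' → 'va'
k=7: add w[2]='e' → 'vae'
k=10: add w[5]='d' → 'vaed'
k=13: add w[1]='b' → 'vaedb'
k=16: add w[4]='n' → 'vaedbn'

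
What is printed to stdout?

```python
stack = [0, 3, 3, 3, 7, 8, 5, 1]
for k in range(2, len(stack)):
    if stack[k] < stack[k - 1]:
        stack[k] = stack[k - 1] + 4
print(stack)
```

[0, 3, 3, 3, 7, 8, 12, 16]

k=2: 3>=3, unchanged → [0, 3, 3, 3, 7, 8, 5, 1]
k=3: 3>=3, unchanged → [0, 3, 3, 3, 7, 8, 5, 1]
k=4: 7>=3, unchanged → [0, 3, 3, 3, 7, 8, 5, 1]
k=5: 8>=7, unchanged → [0, 3, 3, 3, 7, 8, 5, 1]
k=6: 5<8, stack[6] = 8+4 = 12 → [0, 3, 3, 3, 7, 8, 12, 1]
k=7: 1<12, stack[7] = 12+4 = 16 → [0, 3, 3, 3, 7, 8, 12, 16]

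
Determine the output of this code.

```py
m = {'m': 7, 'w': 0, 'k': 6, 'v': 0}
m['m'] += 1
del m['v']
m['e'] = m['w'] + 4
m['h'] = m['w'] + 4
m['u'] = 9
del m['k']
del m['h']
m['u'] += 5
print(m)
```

{'m': 8, 'w': 0, 'e': 4, 'u': 14}

m['m'] = 7+1 = 8 → {'m': 8, 'w': 0, 'k': 6, 'v': 0}
del 'v' → {'m': 8, 'w': 0, 'k': 6}
m['e'] = m['w']+4 = 4 → {'m': 8, 'w': 0, 'k': 6, 'e': 4}
m['h'] = m['w']+4 = 4 → {'m': 8, 'w': 0, 'k': 6, 'e': 4, 'h': 4}
m['u'] = 9 → {'m': 8, 'w': 0, 'k': 6, 'e': 4, 'h': 4, 'u': 9}
del 'k' → {'m': 8, 'w': 0, 'e': 4, 'h': 4, 'u': 9}
del 'h' → {'m': 8, 'w': 0, 'e': 4, 'u': 9}
m['u'] = 9+5 = 14 → {'m': 8, 'w': 0, 'e': 4, 'u': 14}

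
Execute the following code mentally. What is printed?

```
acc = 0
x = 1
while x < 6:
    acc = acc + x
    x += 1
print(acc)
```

15

x=1: acc = 0+1 = 1
x=2: acc = 1+2 = 3
x=3: acc = 3+3 = 6
x=4: acc = 6+4 = 10
x=5: acc = 10+5 = 15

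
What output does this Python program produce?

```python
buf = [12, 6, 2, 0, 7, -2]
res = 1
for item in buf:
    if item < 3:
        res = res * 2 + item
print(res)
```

14

item=12: not <3
item=6: not <3
item=2: <3, res = 1*2+2 = 4
item=0: <3, res = 4*2+0 = 8
item=7: not <3
item=-2: <3, res = 8*2+(-2) = 14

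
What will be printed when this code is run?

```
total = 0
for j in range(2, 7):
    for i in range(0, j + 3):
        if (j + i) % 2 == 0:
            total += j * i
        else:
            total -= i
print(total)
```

240

j=2,i=0: even sum, total = 0+0 = 0
j=2,i=1: odd sum, total = 0-1 = -1
j=2,i=2: even sum, total = (-1)+4 = 3
j=2,i=3: odd sum, total = 3-3 = 0
j=2,i=4: even sum, total = 0+8 = 8
j=3,i=0: odd sum, total = 8-0 = 8
j=3,i=1: even sum, total = 8+3 = 11
j=3,i=2: odd sum, total = 11-2 = 9
j=3,i=3: even sum, total = 9+9 = 18
j=3,i=4: odd sum, total = 18-4 = 14
j=3,i=5: even sum, total = 14+15 = 29
j=4,i=0: even sum, total = 29+0 = 29
j=4,i=1: odd sum, total = 29-1 = 28
j=4,i=2: even sum, total = 28+8 = 36
j=4,i=3: odd sum, total = 36-3 = 33
j=4,i=4: even sum, total = 33+16 = 49
j=4,i=5: odd sum, total = 49-5 = 44
j=4,i=6: even sum, total = 44+24 = 68
j=5,i=0: odd sum, total = 68-0 = 68
j=5,i=1: even sum, total = 68+5 = 73
j=5,i=2: odd sum, total = 73-2 = 71
j=5,i=3: even sum, total = 71+15 = 86
j=5,i=4: odd sum, total = 86-4 = 82
j=5,i=5: even sum, total = 82+25 = 107
j=5,i=6: odd sum, total = 107-6 = 101
j=5,i=7: even sum, total = 101+35 = 136
j=6,i=0: even sum, total = 136+0 = 136
j=6,i=1: odd sum, total = 136-1 = 135
j=6,i=2: even sum, total = 135+12 = 147
j=6,i=3: odd sum, total = 147-3 = 144
j=6,i=4: even sum, total = 144+24 = 168
j=6,i=5: odd sum, total = 168-5 = 163
j=6,i=6: even sum, total = 163+36 = 199
j=6,i=7: odd sum, total = 199-7 = 192
j=6,i=8: even sum, total = 192+48 = 240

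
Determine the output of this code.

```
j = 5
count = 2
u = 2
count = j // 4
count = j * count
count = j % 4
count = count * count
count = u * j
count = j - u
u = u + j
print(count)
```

3

count = 5//4 = 1
count = 5*1 = 5
count = 5%4 = 1
count = 1*1 = 1
count = 2*5 = 10
count = 5-2 = 3
u = 2+5 = 7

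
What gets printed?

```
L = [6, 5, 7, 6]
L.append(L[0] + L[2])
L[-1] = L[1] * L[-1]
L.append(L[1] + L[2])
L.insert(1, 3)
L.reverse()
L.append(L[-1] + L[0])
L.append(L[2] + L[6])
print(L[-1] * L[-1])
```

append L[0]+L[2] = 6+7 = 13 → [6, 5, 7, 6, 13]
L[-1] = L[1]*L[-1] = 5*13 = 65 → [6, 5, 7, 6, 65]
append L[1]+L[2] = 5+7 = 12 → [6, 5, 7, 6, 65, 12]
insert 3 at 1 → [6, 3, 5, 7, 6, 65, 12]
reverse → [12, 65, 6, 7, 5, 3, 6]
append L[-1]+L[0] = 6+12 = 18 → [12, 65, 6, 7, 5, 3, 6, 18]
append L[2]+L[6] = 6+6 = 12 → [12, 65, 6, 7, 5, 3, 6, 18, 12]
L[-1]*L[-1] = 12*12 = 144

144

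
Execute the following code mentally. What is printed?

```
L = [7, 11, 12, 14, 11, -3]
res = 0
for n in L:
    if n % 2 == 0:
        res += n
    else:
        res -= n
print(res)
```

n=7: not even, res = 0-7 = -7
n=11: not even, res = (-7)-11 = -18
n=12: even, res = (-18)+12 = -6
n=14: even, res = (-6)+14 = 8
n=11: not even, res = 8-11 = -3
n=-3: not even, res = (-3)-(-3) = 0

0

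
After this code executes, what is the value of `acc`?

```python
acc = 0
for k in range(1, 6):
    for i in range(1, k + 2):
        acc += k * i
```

210

k=1,i=1: acc = 0+1 = 1
k=1,i=2: acc = 1+2 = 3
k=2,i=1: acc = 3+2 = 5
k=2,i=2: acc = 5+4 = 9
k=2,i=3: acc = 9+6 = 15
k=3,i=1: acc = 15+3 = 18
k=3,i=2: acc = 18+6 = 24
k=3,i=3: acc = 24+9 = 33
k=3,i=4: acc = 33+12 = 45
k=4,i=1: acc = 45+4 = 49
k=4,i=2: acc = 49+8 = 57
k=4,i=3: acc = 57+12 = 69
k=4,i=4: acc = 69+16 = 85
k=4,i=5: acc = 85+20 = 105
k=5,i=1: acc = 105+5 = 110
k=5,i=2: acc = 110+10 = 120
k=5,i=3: acc = 120+15 = 135
k=5,i=4: acc = 135+20 = 155
k=5,i=5: acc = 155+25 = 180
k=5,i=6: acc = 180+30 = 210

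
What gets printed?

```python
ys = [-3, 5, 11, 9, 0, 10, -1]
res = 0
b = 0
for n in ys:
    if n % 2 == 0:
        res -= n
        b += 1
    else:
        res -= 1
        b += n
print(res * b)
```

-345

n=-3: not even, res = 0-1 = -1; b=-3
n=5: not even, res = (-1)-1 = -2; b=2
n=11: not even, res = (-2)-1 = -3; b=13
n=9: not even, res = (-3)-1 = -4; b=22
n=0: even, res = (-4)-0 = -4; b=23
n=10: even, res = (-4)-10 = -14; b=24
n=-1: not even, res = (-14)-1 = -15; b=23
res*b = (-15)*23 = -345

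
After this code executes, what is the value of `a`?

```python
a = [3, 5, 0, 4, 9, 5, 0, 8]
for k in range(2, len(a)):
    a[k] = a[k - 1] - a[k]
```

[3, 5, 5, 1, -8, -13, -13, -21]

k=2: a[2] = 5-0 = 5 → [3, 5, 5, 4, 9, 5, 0, 8]
k=3: a[3] = 5-4 = 1 → [3, 5, 5, 1, 9, 5, 0, 8]
k=4: a[4] = 1-9 = -8 → [3, 5, 5, 1, -8, 5, 0, 8]
k=5: a[5] = (-8)-5 = -13 → [3, 5, 5, 1, -8, -13, 0, 8]
k=6: a[6] = (-13)-0 = -13 → [3, 5, 5, 1, -8, -13, -13, 8]
k=7: a[7] = (-13)-8 = -21 → [3, 5, 5, 1, -8, -13, -13, -21]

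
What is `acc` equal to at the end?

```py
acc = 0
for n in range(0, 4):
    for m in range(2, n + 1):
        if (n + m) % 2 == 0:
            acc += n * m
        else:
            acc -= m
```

11

n=2,m=2: even sum, acc = 0+4 = 4
n=3,m=2: odd sum, acc = 4-2 = 2
n=3,m=3: even sum, acc = 2+9 = 11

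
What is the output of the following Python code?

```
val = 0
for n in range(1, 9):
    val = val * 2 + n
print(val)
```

n=1: val = 0*2+1 = 1
n=2: val = 1*2+2 = 4
n=3: val = 4*2+3 = 11
n=4: val = 11*2+4 = 26
n=5: val = 26*2+5 = 57
n=6: val = 57*2+6 = 120
n=7: val = 120*2+7 = 247
n=8: val = 247*2+8 = 502

502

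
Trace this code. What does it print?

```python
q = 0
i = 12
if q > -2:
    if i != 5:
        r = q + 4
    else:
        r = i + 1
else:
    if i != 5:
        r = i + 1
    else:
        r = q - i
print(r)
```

q=0, i=12
q > -2 is True; i != 5 is True
→ r = q + 4 = 4

4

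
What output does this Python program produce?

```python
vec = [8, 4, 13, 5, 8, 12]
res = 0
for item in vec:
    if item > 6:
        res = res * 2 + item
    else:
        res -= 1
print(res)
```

item=8: >6, res = 0*2+8 = 8
item=4: not >6, res = 8-1 = 7
item=13: >6, res = 7*2+13 = 27
item=5: not >6, res = 27-1 = 26
item=8: >6, res = 26*2+8 = 60
item=12: >6, res = 60*2+12 = 132

132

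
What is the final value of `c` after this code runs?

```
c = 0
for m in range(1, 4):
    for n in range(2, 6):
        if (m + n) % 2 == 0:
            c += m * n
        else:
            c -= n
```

24

m=1,n=2: odd sum, c = 0-2 = -2
m=1,n=3: even sum, c = (-2)+3 = 1
m=1,n=4: odd sum, c = 1-4 = -3
m=1,n=5: even sum, c = (-3)+5 = 2
m=2,n=2: even sum, c = 2+4 = 6
m=2,n=3: odd sum, c = 6-3 = 3
m=2,n=4: even sum, c = 3+8 = 11
m=2,n=5: odd sum, c = 11-5 = 6
m=3,n=2: odd sum, c = 6-2 = 4
m=3,n=3: even sum, c = 4+9 = 13
m=3,n=4: odd sum, c = 13-4 = 9
m=3,n=5: even sum, c = 9+15 = 24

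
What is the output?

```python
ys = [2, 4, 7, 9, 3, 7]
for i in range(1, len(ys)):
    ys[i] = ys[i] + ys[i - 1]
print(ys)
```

[2, 6, 13, 22, 25, 32]

i=1: ys[1] = 4+2 = 6 → [2, 6, 7, 9, 3, 7]
i=2: ys[2] = 7+6 = 13 → [2, 6, 13, 9, 3, 7]
i=3: ys[3] = 9+13 = 22 → [2, 6, 13, 22, 3, 7]
i=4: ys[4] = 3+22 = 25 → [2, 6, 13, 22, 25, 7]
i=5: ys[5] = 7+25 = 32 → [2, 6, 13, 22, 25, 32]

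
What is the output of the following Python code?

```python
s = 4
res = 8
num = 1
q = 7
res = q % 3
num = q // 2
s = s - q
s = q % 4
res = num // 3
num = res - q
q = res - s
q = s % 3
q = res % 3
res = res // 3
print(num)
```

res = 7%3 = 1
num = 7//2 = 3
s = 4-7 = -3
s = 7%4 = 3
res = 3//3 = 1
num = 1-7 = -6
q = 1-3 = -2
q = 3%3 = 0
q = 1%3 = 1
res = 1//3 = 0

-6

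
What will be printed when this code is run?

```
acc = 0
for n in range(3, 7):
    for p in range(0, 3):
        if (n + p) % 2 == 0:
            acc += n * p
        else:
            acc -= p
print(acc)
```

22

n=3,p=0: odd sum, acc = 0-0 = 0
n=3,p=1: even sum, acc = 0+3 = 3
n=3,p=2: odd sum, acc = 3-2 = 1
n=4,p=0: even sum, acc = 1+0 = 1
n=4,p=1: odd sum, acc = 1-1 = 0
n=4,p=2: even sum, acc = 0+8 = 8
n=5,p=0: odd sum, acc = 8-0 = 8
n=5,p=1: even sum, acc = 8+5 = 13
n=5,p=2: odd sum, acc = 13-2 = 11
n=6,p=0: even sum, acc = 11+0 = 11
n=6,p=1: odd sum, acc = 11-1 = 10
n=6,p=2: even sum, acc = 10+12 = 22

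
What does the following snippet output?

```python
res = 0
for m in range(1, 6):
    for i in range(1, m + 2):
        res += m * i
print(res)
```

210

m=1,i=1: res = 0+1 = 1
m=1,i=2: res = 1+2 = 3
m=2,i=1: res = 3+2 = 5
m=2,i=2: res = 5+4 = 9
m=2,i=3: res = 9+6 = 15
m=3,i=1: res = 15+3 = 18
m=3,i=2: res = 18+6 = 24
m=3,i=3: res = 24+9 = 33
m=3,i=4: res = 33+12 = 45
m=4,i=1: res = 45+4 = 49
m=4,i=2: res = 49+8 = 57
m=4,i=3: res = 57+12 = 69
m=4,i=4: res = 69+16 = 85
m=4,i=5: res = 85+20 = 105
m=5,i=1: res = 105+5 = 110
m=5,i=2: res = 110+10 = 120
m=5,i=3: res = 120+15 = 135
m=5,i=4: res = 135+20 = 155
m=5,i=5: res = 155+25 = 180
m=5,i=6: res = 180+30 = 210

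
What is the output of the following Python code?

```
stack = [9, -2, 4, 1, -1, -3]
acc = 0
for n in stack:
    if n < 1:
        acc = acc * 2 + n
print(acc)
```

-13

n=9: not <1
n=-2: <1, acc = 0*2+(-2) = -2
n=4: not <1
n=1: not <1
n=-1: <1, acc = (-2)*2+(-1) = -5
n=-3: <1, acc = (-5)*2+(-3) = -13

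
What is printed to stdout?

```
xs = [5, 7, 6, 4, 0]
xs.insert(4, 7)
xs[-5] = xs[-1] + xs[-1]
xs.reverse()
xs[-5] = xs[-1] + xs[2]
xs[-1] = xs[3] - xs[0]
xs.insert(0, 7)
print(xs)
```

insert 7 at 4 → [5, 7, 6, 4, 7, 0]
xs[-5] = xs[-1]+xs[-1] = 0+0 = 0 → [5, 0, 6, 4, 7, 0]
reverse → [0, 7, 4, 6, 0, 5]
xs[-5] = xs[-1]+xs[2] = 5+4 = 9 → [0, 9, 4, 6, 0, 5]
xs[-1] = xs[3]-xs[0] = 6-0 = 6 → [0, 9, 4, 6, 0, 6]
insert 7 at 0 → [7, 0, 9, 4, 6, 0, 6]

[7, 0, 9, 4, 6, 0, 6]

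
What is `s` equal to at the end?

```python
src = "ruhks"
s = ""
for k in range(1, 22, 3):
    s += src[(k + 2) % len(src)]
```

k=1: add src[3]='k' → 'k'
k=4: add src[1]='u' → 'ku'
k=7: add src[4]='s' → 'kus'
k=10: add src[2]='h' → 'kush'
k=13: add src[0]='r' → 'kushr'
k=16: add src[3]='k' → 'kushrk'
k=19: add src[1]='u' → 'kushrku'

'kushrku'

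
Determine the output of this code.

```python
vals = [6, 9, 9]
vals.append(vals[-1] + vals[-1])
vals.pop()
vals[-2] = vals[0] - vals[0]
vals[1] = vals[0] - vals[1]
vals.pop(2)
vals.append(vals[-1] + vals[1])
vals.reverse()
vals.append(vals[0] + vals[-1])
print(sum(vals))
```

append vals[-1]+vals[-1] = 9+9 = 18 → [6, 9, 9, 18]
pop() removes 18 → [6, 9, 9]
vals[-2] = vals[0]-vals[0] = 6-6 = 0 → [6, 0, 9]
vals[1] = vals[0]-vals[1] = 6-0 = 6 → [6, 6, 9]
pop(2) removes 9 → [6, 6]
append vals[-1]+vals[1] = 6+6 = 12 → [6, 6, 12]
reverse → [12, 6, 6]
append vals[0]+vals[-1] = 12+6 = 18 → [12, 6, 6, 18]
sum = 42

42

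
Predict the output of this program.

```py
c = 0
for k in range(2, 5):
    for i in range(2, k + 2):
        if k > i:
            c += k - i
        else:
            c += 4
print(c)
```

28

k=2,i=2: not 2>2, c = 0+4 = 4
k=2,i=3: not 2>3, c = 4+4 = 8
k=3,i=2: 3>2, c = 8+1 = 9
k=3,i=3: not 3>3, c = 9+4 = 13
k=3,i=4: not 3>4, c = 13+4 = 17
k=4,i=2: 4>2, c = 17+2 = 19
k=4,i=3: 4>3, c = 19+1 = 20
k=4,i=4: not 4>4, c = 20+4 = 24
k=4,i=5: not 4>5, c = 24+4 = 28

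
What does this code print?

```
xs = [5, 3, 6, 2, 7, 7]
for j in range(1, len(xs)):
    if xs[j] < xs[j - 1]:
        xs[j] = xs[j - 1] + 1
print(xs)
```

[5, 6, 6, 7, 7, 7]

j=1: 3<5, xs[1] = 5+1 = 6 → [5, 6, 6, 2, 7, 7]
j=2: 6>=6, unchanged → [5, 6, 6, 2, 7, 7]
j=3: 2<6, xs[3] = 6+1 = 7 → [5, 6, 6, 7, 7, 7]
j=4: 7>=7, unchanged → [5, 6, 6, 7, 7, 7]
j=5: 7>=7, unchanged → [5, 6, 6, 7, 7, 7]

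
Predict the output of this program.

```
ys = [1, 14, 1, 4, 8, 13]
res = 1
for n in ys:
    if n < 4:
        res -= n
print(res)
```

n=1: <4, res = 1-1 = 0
n=14: not <4
n=1: <4, res = 0-1 = -1
n=4: not <4
n=8: not <4
n=13: not <4

-1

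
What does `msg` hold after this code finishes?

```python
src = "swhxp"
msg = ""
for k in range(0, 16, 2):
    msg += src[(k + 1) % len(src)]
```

'wxshpwxs'

k=0: add src[1]='w' → 'w'
k=2: add src[3]='x' → 'wx'
k=4: add src[0]='s' → 'wxs'
k=6: add src[2]='h' → 'wxsh'
k=8: add src[4]='p' → 'wxshp'
k=10: add src[1]='w' → 'wxshpw'
k=12: add src[3]='x' → 'wxshpwx'
k=14: add src[0]='s' → 'wxshpwxs'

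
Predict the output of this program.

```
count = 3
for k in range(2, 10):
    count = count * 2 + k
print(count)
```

k=2: count = 3*2+2 = 8
k=3: count = 8*2+3 = 19
k=4: count = 19*2+4 = 42
k=5: count = 42*2+5 = 89
k=6: count = 89*2+6 = 184
k=7: count = 184*2+7 = 375
k=8: count = 375*2+8 = 758
k=9: count = 758*2+9 = 1525

1525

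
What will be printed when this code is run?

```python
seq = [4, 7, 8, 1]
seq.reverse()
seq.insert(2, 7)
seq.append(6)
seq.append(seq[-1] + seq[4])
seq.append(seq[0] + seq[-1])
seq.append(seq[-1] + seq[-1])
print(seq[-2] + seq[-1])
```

33

reverse → [1, 8, 7, 4]
insert 7 at 2 → [1, 8, 7, 7, 4]
append 6 → [1, 8, 7, 7, 4, 6]
append seq[-1]+seq[4] = 6+4 = 10 → [1, 8, 7, 7, 4, 6, 10]
append seq[0]+seq[-1] = 1+10 = 11 → [1, 8, 7, 7, 4, 6, 10, 11]
append seq[-1]+seq[-1] = 11+11 = 22 → [1, 8, 7, 7, 4, 6, 10, 11, 22]
seq[-2]+seq[-1] = 11+22 = 33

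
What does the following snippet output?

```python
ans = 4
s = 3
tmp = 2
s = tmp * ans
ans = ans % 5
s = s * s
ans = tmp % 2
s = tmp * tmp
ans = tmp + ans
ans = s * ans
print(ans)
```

8

s = 2*4 = 8
ans = 4%5 = 4
s = 8*8 = 64
ans = 2%2 = 0
s = 2*2 = 4
ans = 2+0 = 2
ans = 4*2 = 8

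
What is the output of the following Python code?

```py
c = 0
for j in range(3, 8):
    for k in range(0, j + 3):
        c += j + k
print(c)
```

355

j=3,k=0: c = 0+3 = 3
j=3,k=1: c = 3+4 = 7
j=3,k=2: c = 7+5 = 12
j=3,k=3: c = 12+6 = 18
j=3,k=4: c = 18+7 = 25
j=3,k=5: c = 25+8 = 33
j=4,k=0: c = 33+4 = 37
j=4,k=1: c = 37+5 = 42
j=4,k=2: c = 42+6 = 48
j=4,k=3: c = 48+7 = 55
j=4,k=4: c = 55+8 = 63
j=4,k=5: c = 63+9 = 72
j=4,k=6: c = 72+10 = 82
j=5,k=0: c = 82+5 = 87
j=5,k=1: c = 87+6 = 93
j=5,k=2: c = 93+7 = 100
j=5,k=3: c = 100+8 = 108
j=5,k=4: c = 108+9 = 117
j=5,k=5: c = 117+10 = 127
j=5,k=6: c = 127+11 = 138
j=5,k=7: c = 138+12 = 150
j=6,k=0: c = 150+6 = 156
j=6,k=1: c = 156+7 = 163
j=6,k=2: c = 163+8 = 171
j=6,k=3: c = 171+9 = 180
j=6,k=4: c = 180+10 = 190
j=6,k=5: c = 190+11 = 201
j=6,k=6: c = 201+12 = 213
j=6,k=7: c = 213+13 = 226
j=6,k=8: c = 226+14 = 240
j=7,k=0: c = 240+7 = 247
j=7,k=1: c = 247+8 = 255
j=7,k=2: c = 255+9 = 264
j=7,k=3: c = 264+10 = 274
j=7,k=4: c = 274+11 = 285
j=7,k=5: c = 285+12 = 297
j=7,k=6: c = 297+13 = 310
j=7,k=7: c = 310+14 = 324
j=7,k=8: c = 324+15 = 339
j=7,k=9: c = 339+16 = 355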